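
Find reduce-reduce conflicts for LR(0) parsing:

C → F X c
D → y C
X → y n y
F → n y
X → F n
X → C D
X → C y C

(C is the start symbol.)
Yes — I15: [D → y C .] vs [X → C y C .]

A reduce-reduce conflict occurs when an LR(0) state has two complete items [A → α .] and [B → β .] — both call for a reduction, and with no lookahead the parser cannot choose between them.

Augment with C' → C and build the canonical LR(0) collection (I0 = CLOSURE({[C' → . C]}), then GOTO on every symbol after a dot until no new states appear). It has 16 states:
  I0: { [C → . F X c], [C' → . C], [F → . n y] }  — shift
  I1: { [C' → C .] }  — accept
  I2: { [C → . F X c], [C → F . X c], [F → . n y], [X → . C D], [X → . C y C], [X → . F n], [X → . y n y] }  — shift
  I3: { [F → n . y] }  — shift
  I4: { [F → n y .] }  — reduce
  I5: { [D → . y C], [X → C . D], [X → C . y C] }  — shift
  I6: { [C → . F X c], [C → F . X c], [F → . n y], [X → . C D], [X → . C y C], [X → . F n], [X → . y n y], [X → F . n] }  — shift
  I7: { [C → F X . c] }  — shift
  I8: { [X → y . n y] }  — shift
  I9: { [X → y n . y] }  — shift
  I10: { [X → y n y .] }  — reduce
  I11: { [C → F X c .] }  — reduce
  I12: { [F → n . y], [X → F n .] }  — shift, reduce
  I13: { [X → C D .] }  — reduce
  I14: { [C → . F X c], [D → y . C], [F → . n y], [X → C y . C] }  — shift
  I15: { [D → y C .], [X → C y C .] }  — 2 reduces

I15 contains complete items [D → y C .], [X → C y C .] — reduce-reduce conflict.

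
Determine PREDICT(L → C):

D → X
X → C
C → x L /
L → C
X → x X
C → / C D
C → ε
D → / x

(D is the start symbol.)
PREDICT(L → C) = (FIRST(RHS) \ {ε}) ∪ (FOLLOW(L) if ε ∈ FIRST(RHS), i.e. RHS ⇒* ε)
FIRST(C) = { '/', 'x', ε }
FIRST(C) = { '/', 'x', ε }
ε ∈ FIRST(C) (the right-hand side is nullable), so add FOLLOW(L) = { '/' }
PREDICT(L → C) = { '/', 'x' }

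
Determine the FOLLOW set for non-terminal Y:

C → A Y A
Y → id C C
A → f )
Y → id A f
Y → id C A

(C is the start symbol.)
In C → A Y A: Y is followed by A, add FIRST(A) \ {ε} = { 'f' }

Taking the union: FOLLOW(Y) = { 'f' }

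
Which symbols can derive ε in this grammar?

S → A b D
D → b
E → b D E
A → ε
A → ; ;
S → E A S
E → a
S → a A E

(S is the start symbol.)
ε-productions: A → ε
So A is immediately nullable.
No further non-terminal can be added: every production for the remaining non-terminals contains a terminal or a non-nullable non-terminal.
Nullable = { 'A' }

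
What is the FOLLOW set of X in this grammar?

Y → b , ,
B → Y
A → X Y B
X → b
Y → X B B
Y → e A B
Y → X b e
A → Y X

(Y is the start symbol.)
In A → X Y B: X is followed by Y B, add FIRST(Y B) \ {ε} = { 'b', 'e' }
In Y → X B B: X is followed by B B, add FIRST(B B) \ {ε} = { 'b', 'e' }
In Y → X b e: X is followed by b e, add FIRST(b e) \ {ε} = { 'b' }
In A → Y X: X is at the end, add FOLLOW(A)

The FOLLOW sets referred to above (computed the same way, to a fixed point):
  FOLLOW(A) = { 'b', 'e' }

Taking the union: FOLLOW(X) = { 'b', 'e' }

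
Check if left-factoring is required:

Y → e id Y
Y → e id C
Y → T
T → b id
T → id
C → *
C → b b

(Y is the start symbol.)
Yes, Y has productions with common prefix 'e id'

Left-factoring is needed when two productions for the same non-terminal
share a common prefix on the right-hand side.

Productions for Y:
  Y → e id Y
  Y → e id C
  Y → T
Productions for T:
  T → b id
  T → id
Productions for C:
  C → *
  C → b b

Found common prefix 'e id' in productions for Y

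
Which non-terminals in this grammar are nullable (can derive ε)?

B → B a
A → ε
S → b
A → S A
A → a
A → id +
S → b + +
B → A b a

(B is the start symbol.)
ε-productions: A → ε
So A is immediately nullable.
No further non-terminal can be added: every production for the remaining non-terminals contains a terminal or a non-nullable non-terminal.
Nullable = { 'A' }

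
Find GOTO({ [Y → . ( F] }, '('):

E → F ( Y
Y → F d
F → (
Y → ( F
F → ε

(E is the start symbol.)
{ [F → . (], [F → .], [Y → ( . F] }

GOTO(I, '(') = CLOSURE({ [A → αX.β] : [A → α.Xβ] ∈ I, X = '(' })

Items with dot before '(', with the dot advanced:
  [Y → . ( F] → [Y → ( . F]
Closure of the advanced items:
  [Y → ( . F] has the dot before F: add [F → . (], [F → .]

GOTO = { [F → . (], [F → .], [Y → ( . F] }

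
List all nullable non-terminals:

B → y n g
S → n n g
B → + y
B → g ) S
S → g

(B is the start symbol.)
None

There are no ε-productions, so no non-terminal can derive ε.
No non-terminals are nullable.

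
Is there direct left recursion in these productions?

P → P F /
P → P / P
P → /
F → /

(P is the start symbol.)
Direct left recursion occurs when N → N α for some non-terminal N (the right-hand side begins with the left-hand side itself).

P → P F /: LEFT RECURSIVE (starts with P)
P → P / P: LEFT RECURSIVE (starts with P)
P → /: starts with '/'
F → /: starts with '/'

The grammar has direct left recursion on: P.

Answer: Yes, P is left-recursive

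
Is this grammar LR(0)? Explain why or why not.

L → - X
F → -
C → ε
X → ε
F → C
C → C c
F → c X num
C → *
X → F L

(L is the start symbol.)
No. Shift-reduce conflict between [C → .] and [C → . *]

A grammar is LR(0) if no state in the canonical LR(0) collection has:
  - both a shift item (dot before a terminal) and a complete item (shift-reduce conflict), or
  - two or more complete items (reduce-reduce conflict; the accept item [L' → L .] counts as a complete item here).

Augment with L' → L and build the canonical LR(0) collection (I0 = CLOSURE({[L' → . L]}), then GOTO on every symbol after a dot until no new states appear). It has 13 states:
  I0: { [L → . - X], [L' → . L] }  — shift
  I1: { [C → . *], [C → . C c], [C → .], [F → . -], [F → . C], [F → . c X num], [L → - . X], [X → . F L], [X → .] }  — shift, 2 reduces
  I2: { [L' → L .] }  — accept
  I3: { [C → * .] }  — reduce
  I4: { [F → - .] }  — reduce
  I5: { [C → C . c], [F → C .] }  — shift, reduce
  I6: { [L → . - X], [X → F . L] }  — shift
  I7: { [L → - X .] }  — reduce
  I8: { [C → . *], [C → . C c], [C → .], [F → . -], [F → . C], [F → . c X num], [F → c . X num], [X → . F L], [X → .] }  — shift, 2 reduces
  I9: { [F → c X . num] }  — shift
  I10: { [F → c X num .] }  — reduce
  I11: { [X → F L .] }  — reduce
  I12: { [C → C c .] }  — reduce

Conflict in state I1:
  Shift-reduce conflict between [C → .] and [C → . *]
So the grammar is NOT LR(0).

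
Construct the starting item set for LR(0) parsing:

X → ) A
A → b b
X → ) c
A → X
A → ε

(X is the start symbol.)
{ [X → . ) A], [X → . ) c], [X' → . X] }

First, augment the grammar with X' → X
I₀ = CLOSURE({ [X' → . X] }):
  [X' → . X] has the dot before X: add [X → . ) A], [X → . ) c]
No further items can be added.

I₀ = { [X → . ) A], [X → . ) c], [X' → . X] }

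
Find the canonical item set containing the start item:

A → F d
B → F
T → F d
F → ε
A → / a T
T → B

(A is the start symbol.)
{ [A → . / a T], [A → . F d], [A' → . A], [F → .] }

First, augment the grammar with A' → A
I₀ = CLOSURE({ [A' → . A] }):
  [A' → . A] has the dot before A: add [A → . F d], [A → . / a T]
  [A → . F d] has the dot before F: add [F → .]
No further items can be added.

I₀ = { [A → . / a T], [A → . F d], [A' → . A], [F → .] }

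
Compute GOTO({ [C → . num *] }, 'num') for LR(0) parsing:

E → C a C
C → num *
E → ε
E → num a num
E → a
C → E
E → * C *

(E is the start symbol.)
{ [C → num . *] }

GOTO(I, 'num') = CLOSURE({ [A → αX.β] : [A → α.Xβ] ∈ I, X = 'num' })

Items with dot before 'num', with the dot advanced:
  [C → . num *] → [C → num . *]
Closure adds nothing (no advanced item has the dot before a non-terminal).

GOTO = { [C → num . *] }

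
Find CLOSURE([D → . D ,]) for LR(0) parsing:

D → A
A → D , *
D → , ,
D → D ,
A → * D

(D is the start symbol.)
To compute CLOSURE, for each item [A → α.Bβ] where B is a non-terminal, add [B → .γ] for all productions B → γ; repeat for the newly added items until nothing changes.

Start with: [D → . D ,]
  [D → . D ,] has the dot before D: add [D → . A], [D → . , ,]
  [D → . A] has the dot before A: add [A → . D , *], [A → . * D]
No further items can be added.

CLOSURE = { [A → . * D], [A → . D , *], [D → . , ,], [D → . A], [D → . D ,] }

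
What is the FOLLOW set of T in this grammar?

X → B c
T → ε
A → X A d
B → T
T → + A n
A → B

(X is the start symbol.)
In B → T: T is at the end, add FOLLOW(B)

The FOLLOW sets referred to above (computed the same way, to a fixed point):
  FOLLOW(B) = { 'c', 'd', 'n' }

Taking the union: FOLLOW(T) = { 'c', 'd', 'n' }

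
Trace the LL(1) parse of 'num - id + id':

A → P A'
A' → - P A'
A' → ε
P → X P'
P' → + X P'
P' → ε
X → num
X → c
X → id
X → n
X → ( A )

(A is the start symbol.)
Stack is shown with the top on the left.

Stack        Input            Action
------------------------------------
A $          num - id + id $  output A → P A'
P A' $       num - id + id $  output P → X P'
X P' A' $    num - id + id $  output X → num
num P' A' $  num - id + id $  match 'num'
P' A' $      - id + id $      output P' → ε
A' $         - id + id $      output A' → - P A'
- P A' $     - id + id $      match '-'
P A' $       id + id $        output P → X P'
X P' A' $    id + id $        output X → id
id P' A' $   id + id $        match 'id'
P' A' $      + id $           output P' → + X P'
+ X P' A' $  + id $           match '+'
X P' A' $    id $             output X → id
id P' A' $   id $             match 'id'
P' A' $      $                output P' → ε
A' $         $                output A' → ε
$            $                accept

The string is accepted.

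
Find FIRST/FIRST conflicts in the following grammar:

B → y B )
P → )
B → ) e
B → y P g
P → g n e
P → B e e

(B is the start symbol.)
Yes. B → y B ')' / B → y P g on { 'y' }; P → ')' / P → B e e on { ')' }

FIRST sets of the non-terminals at (or reachable through a nullable prefix from) the front of some alternative:
  FIRST(B) = { ')', 'y' }

Productions for B:
  B → y B ): FIRST = { 'y' }
  B → ) e: FIRST = { ')' }
  B → y P g: FIRST = { 'y' }
Productions for P:
  P → ): FIRST = { ')' }
  P → g n e: FIRST = { 'g' }
  P → B e e: FIRST = { ')', 'y' }

Conflict for B: B → y B ) and B → y P g
  Overlap: { 'y' }
Conflict for P: P → ) and P → B e e
  Overlap: { ')' }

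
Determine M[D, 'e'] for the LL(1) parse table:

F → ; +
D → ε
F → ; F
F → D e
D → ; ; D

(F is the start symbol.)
To find M[D, 'e'], we find productions for D where 'e' is in the predict set (PREDICT(N → α) = (FIRST(α) \ {ε}) ∪ (FOLLOW(N) if α ⇒* ε)).

Relevant sets:
  FOLLOW(D) = { 'e' }

D → ε: PREDICT = { 'e' }
  'e' is in predict set, so this production goes in M[D, 'e']
D → ; ; D: PREDICT = { ';' }

M[D, 'e'] = D → ε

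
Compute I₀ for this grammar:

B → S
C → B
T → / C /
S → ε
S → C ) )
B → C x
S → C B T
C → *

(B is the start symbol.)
First, augment the grammar with B' → B
I₀ = CLOSURE({ [B' → . B] }):
  [B' → . B] has the dot before B: add [B → . S], [B → . C x]
  [B → . S] has the dot before S: add [S → .], [S → . C ) )], [S → . C B T]
  [B → . C x] has the dot before C: add [C → . B], [C → . *]
No further items can be added.

I₀ = { [B → . C x], [B → . S], [B' → . B], [C → . *], [C → . B], [S → . C ) )], [S → . C B T], [S → .] }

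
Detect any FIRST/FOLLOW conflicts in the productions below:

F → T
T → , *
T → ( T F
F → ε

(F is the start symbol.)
A FIRST/FOLLOW conflict occurs when a non-terminal N has a nullable alternative N → β (β ⇒* ε) and another alternative N → α with FIRST(α) ∩ FOLLOW(N) ≠ ∅: on such a lookahead the parser cannot decide between expanding α and letting N vanish via β.

Nullable non-terminals: F.
FIRST sets used below: FIRST(T) = { '(', ',' }

F: nullable alternative(s) F → ε; FOLLOW(F) = { $, '(', ',' }
  F → T: FIRST \ {ε} = { '(', ',' } — overlaps FOLLOW(F) on { '(', ',' }: CONFLICT
  F → ε: FIRST \ {ε} = { } — this is the only nullable alternative, skip

T has no nullable alternative, so no FIRST/FOLLOW check is needed there.

So the grammar has 1 FIRST/FOLLOW conflict (marked CONFLICT above).

Answer: Yes. F → T with FOLLOW(F) on { '(', ',' }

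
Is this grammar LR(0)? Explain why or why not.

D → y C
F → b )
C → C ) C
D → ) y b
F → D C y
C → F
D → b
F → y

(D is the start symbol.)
No. Shift-reduce conflict between [D → y C .] and [C → C . ) C]

Augment with D' → D and build the canonical LR(0) collection (I0 = CLOSURE({[D' → . D]}), then GOTO on every symbol after a dot until no new states appear). It has 17 states:
  I0: { [D → . ) y b], [D → . b], [D → . y C], [D' → . D] }  — shift
  I1: { [D → ) . y b] }  — shift
  I2: { [D' → D .] }  — accept
  I3: { [D → b .] }  — reduce
  I4: { [C → . C ) C], [C → . F], [D → . ) y b], [D → . b], [D → . y C], [D → y . C], [F → . D C y], [F → . b )], [F → . y] }  — shift
  I5: { [C → C . ) C], [D → y C .] }  — shift, reduce
  I6: { [C → . C ) C], [C → . F], [D → . ) y b], [D → . b], [D → . y C], [F → . D C y], [F → . b )], [F → . y], [F → D . C y] }  — shift
  I7: { [C → F .] }  — reduce
  I8: { [D → b .], [F → b . )] }  — shift, reduce
  I9: { [C → . C ) C], [C → . F], [D → . ) y b], [D → . b], [D → . y C], [D → y . C], [F → . D C y], [F → . b )], [F → . y], [F → y .] }  — shift, reduce
  I10: { [F → b ) .] }  — reduce
  I11: { [C → C . ) C], [F → D C . y] }  — shift
  I12: { [C → . C ) C], [C → . F], [C → C ) . C], [D → . ) y b], [D → . b], [D → . y C], [F → . D C y], [F → . b )], [F → . y] }  — shift
  I13: { [F → D C y .] }  — reduce
  I14: { [C → C ) C .], [C → C . ) C] }  — shift, reduce
  I15: { [D → ) y . b] }  — shift
  I16: { [D → ) y b .] }  — reduce

Conflict in state I5:
  Shift-reduce conflict between [D → y C .] and [C → C . ) C]
So the grammar is NOT LR(0).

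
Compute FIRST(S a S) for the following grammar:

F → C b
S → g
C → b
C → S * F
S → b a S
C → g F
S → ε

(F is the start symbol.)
FIRST sets of the non-terminals involved (from the grammar, by fixed-point iteration):
  FIRST(S) = { 'b', 'g', ε }

To compute FIRST(S a S), process the symbols left to right:
Symbol S is a non-terminal. Add FIRST(S) \ {ε} = { 'b', 'g' }
S is nullable (ε ∈ FIRST(S)), continue to the next symbol.
Symbol a is a terminal. Add 'a' and stop.
FIRST(S a S) = { 'a', 'b', 'g' }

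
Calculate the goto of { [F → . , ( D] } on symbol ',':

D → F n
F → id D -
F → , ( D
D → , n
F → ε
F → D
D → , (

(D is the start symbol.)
GOTO(I, ',') = CLOSURE({ [A → αX.β] : [A → α.Xβ] ∈ I, X = ',' })

Items with dot before ',', with the dot advanced:
  [F → . , ( D] → [F → , . ( D]
Closure adds nothing (no advanced item has the dot before a non-terminal).

GOTO = { [F → , . ( D] }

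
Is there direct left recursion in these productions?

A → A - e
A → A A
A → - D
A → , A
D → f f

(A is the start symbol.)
Direct left recursion occurs when N → N α for some non-terminal N (the right-hand side begins with the left-hand side itself).

A → A - e: LEFT RECURSIVE (starts with A)
A → A A: LEFT RECURSIVE (starts with A)
A → - D: starts with '-'
A → , A: starts with ','
D → f f: starts with f

The grammar has direct left recursion on: A.

Answer: Yes, A is left-recursive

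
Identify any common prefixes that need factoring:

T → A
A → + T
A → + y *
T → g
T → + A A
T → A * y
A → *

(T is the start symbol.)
Left-factoring is needed when two productions for the same non-terminal
share a common prefix on the right-hand side.

Productions for T:
  T → A
  T → g
  T → + A A
  T → A * y
Productions for A:
  A → + T
  A → + y *
  A → *

Found common prefix 'A' in productions for T
Found common prefix '+' in productions for A

Answer: Yes, T has productions with common prefix 'A'; A has productions with common prefix '+'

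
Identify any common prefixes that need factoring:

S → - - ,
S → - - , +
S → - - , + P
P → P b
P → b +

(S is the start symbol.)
Yes, S has productions with common prefix '- - ,'

Left-factoring is needed when two productions for the same non-terminal
share a common prefix on the right-hand side.

Productions for S:
  S → - - ,
  S → - - , +
  S → - - , + P
Productions for P:
  P → P b
  P → b +

Found common prefix '- - ,' in productions for S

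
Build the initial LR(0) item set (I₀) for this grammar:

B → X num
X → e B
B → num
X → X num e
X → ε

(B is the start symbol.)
First, augment the grammar with B' → B
I₀ = CLOSURE({ [B' → . B] }):
  [B' → . B] has the dot before B: add [B → . X num], [B → . num]
  [B → . X num] has the dot before X: add [X → . e B], [X → . X num e], [X → .]
No further items can be added.

I₀ = { [B → . X num], [B → . num], [B' → . B], [X → . X num e], [X → . e B], [X → .] }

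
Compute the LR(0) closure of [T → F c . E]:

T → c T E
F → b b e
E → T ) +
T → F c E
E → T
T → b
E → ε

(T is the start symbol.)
To compute CLOSURE, for each item [A → α.Bβ] where B is a non-terminal, add [B → .γ] for all productions B → γ; repeat for the newly added items until nothing changes.

Start with: [T → F c . E]
  [T → F c . E] has the dot before E: add [E → . T ) +], [E → . T], [E → .]
  [E → . T ) +] has the dot before T: add [T → . c T E], [T → . F c E], [T → . b]
  [T → . F c E] has the dot before F: add [F → . b b e]
No further items can be added.

CLOSURE = { [E → . T ) +], [E → . T], [E → .], [F → . b b e], [T → . F c E], [T → . b], [T → . c T E], [T → F c . E] }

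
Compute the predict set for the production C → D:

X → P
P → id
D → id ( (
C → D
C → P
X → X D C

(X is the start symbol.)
PREDICT(C → D) = (FIRST(RHS) \ {ε}) ∪ (FOLLOW(C) if ε ∈ FIRST(RHS), i.e. RHS ⇒* ε)
FIRST(D) = { 'id' }
FIRST(D) = { 'id' }
ε ∉ FIRST(D), so FOLLOW(C) is not added.
PREDICT(C → D) = { 'id' }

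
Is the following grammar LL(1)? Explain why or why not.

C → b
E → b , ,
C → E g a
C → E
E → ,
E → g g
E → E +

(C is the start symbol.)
No. Predict set conflict for C: { 'b' }

A grammar is LL(1) if for each non-terminal N with multiple productions, the predict sets of those productions are pairwise disjoint, where PREDICT(N → α) = (FIRST(α) \ {ε}) ∪ (FOLLOW(N) if α ⇒* ε).

Relevant sets:
  FIRST(E) = { ',', 'b', 'g' }

For C:
  PREDICT(C → b) = { 'b' }
  PREDICT(C → E g a) = { ',', 'b', 'g' }
  PREDICT(C → E) = { ',', 'b', 'g' }
For E:
  PREDICT(E → b ',' ',') = { 'b' }
  PREDICT(E → ',') = { ',' }
  PREDICT(E → g g) = { 'g' }
  PREDICT(E → E '+') = { ',', 'b', 'g' }

Conflict found: Predict set conflict for C: { 'b' }
The grammar is NOT LL(1).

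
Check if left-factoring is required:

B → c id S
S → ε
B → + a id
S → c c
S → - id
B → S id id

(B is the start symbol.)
No, left-factoring is not needed

Left-factoring is needed when two productions for the same non-terminal
share a common prefix on the right-hand side.

Productions for B:
  B → c id S
  B → + a id
  B → S id id
Productions for S:
  S → ε
  S → c c
  S → - id

No common prefixes found.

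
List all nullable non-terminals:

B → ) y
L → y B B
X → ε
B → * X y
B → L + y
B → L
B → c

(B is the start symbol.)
A non-terminal is nullable if it can derive ε (the empty string): either it has an ε-production, or it has a production whose right-hand side consists entirely of nullable non-terminals.

ε-productions: X → ε
So X is immediately nullable.
No further non-terminal can be added: every production for the remaining non-terminals contains a terminal or a non-nullable non-terminal.
Nullable = { 'X' }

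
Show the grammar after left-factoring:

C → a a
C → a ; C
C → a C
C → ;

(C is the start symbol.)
C → a C'
C' → a
C' → ; C
C' → C
C → ;

Left-factoring transforms A → αβ₁ | αβ₂ into A → αA' and A' → β₁ | β₂
(α is the longest common prefix among the alternatives). Repeat until
no nonterminal has two alternatives with a common prefix.

Round 1: C has alternatives sharing prefix 'a'. Introduce C': C → a C'
  Add: C' → a
  Add: C' → ; C
  Add: C' → C

No remaining common prefixes — done.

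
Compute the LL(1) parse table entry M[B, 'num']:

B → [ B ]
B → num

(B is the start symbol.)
To find M[B, 'num'], we find productions for B where 'num' is in the predict set (PREDICT(N → α) = (FIRST(α) \ {ε}) ∪ (FOLLOW(N) if α ⇒* ε)).

B → [ B ]: PREDICT = { '[' }
B → num: PREDICT = { 'num' }
  'num' is in predict set, so this production goes in M[B, 'num']

M[B, 'num'] = B → num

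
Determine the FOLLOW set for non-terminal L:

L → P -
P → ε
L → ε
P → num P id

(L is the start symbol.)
{ $ }

To compute FOLLOW(L), find every occurrence of L on a right-hand side N → α L β: add FIRST(β) \ {ε}, and if β is empty or nullable also add FOLLOW(N). Iterate to a fixed point.

L is the start symbol, so $ ∈ FOLLOW(L).
L does not occur on any right-hand side.

Taking the union: FOLLOW(L) = { $ }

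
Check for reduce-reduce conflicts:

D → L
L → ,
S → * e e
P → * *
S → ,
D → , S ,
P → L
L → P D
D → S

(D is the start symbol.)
Yes — I2: [L → , .] vs [S → , .]; I4: [D → L .] vs [P → L .]

A reduce-reduce conflict occurs when an LR(0) state has two complete items [A → α .] and [B → β .] — both call for a reduction, and with no lookahead the parser cannot choose between them.

Augment with D' → D and build the canonical LR(0) collection (I0 = CLOSURE({[D' → . D]}), then GOTO on every symbol after a dot until no new states appear). It has 15 states:
  I0: { [D → . , S ,], [D → . L], [D → . S], [D' → . D], [L → . ,], [L → . P D], [P → . * *], [P → . L], [S → . * e e], [S → . ,] }  — shift
  I1: { [P → * . *], [S → * . e e] }  — shift
  I2: { [D → , . S ,], [L → , .], [S → , .], [S → . * e e], [S → . ,] }  — shift, 2 reduces
  I3: { [D' → D .] }  — accept
  I4: { [D → L .], [P → L .] }  — 2 reduces
  I5: { [D → . , S ,], [D → . L], [D → . S], [L → . ,], [L → . P D], [L → P . D], [P → . * *], [P → . L], [S → . * e e], [S → . ,] }  — shift
  I6: { [D → S .] }  — reduce
  I7: { [L → P D .] }  — reduce
  I8: { [S → * . e e] }  — shift
  I9: { [S → , .] }  — reduce
  I10: { [D → , S . ,] }  — shift
  I11: { [D → , S , .] }  — reduce
  I12: { [S → * e . e] }  — shift
  I13: { [S → * e e .] }  — reduce
  I14: { [P → * * .] }  — reduce

I2 contains complete items [L → , .], [S → , .] — reduce-reduce conflict.
I4 contains complete items [D → L .], [P → L .] — reduce-reduce conflict.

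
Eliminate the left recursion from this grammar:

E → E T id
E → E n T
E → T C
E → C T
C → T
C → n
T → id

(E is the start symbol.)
E is directly left-recursive. The standard transformation for
  A → A α₁ | ... | A α_m | β₁ | ... | β_n
is
  A  → β₁ A' | ... | β_n A'
  A' → α₁ A' | ... | α_m A' | ε

E → T C becomes E → T C E'
E → C T becomes E → C T E'
E → E T id becomes E' → T id E'
E → E n T becomes E' → n T E'
Add E' → ε

Productions for other non-terminals are unchanged:
  C → T
  C → n
  T → id

Resulting grammar:
E → T C E'
E → C T E'
E' → T id E'
E' → n T E'
E' → ε
C → T
C → n
T → id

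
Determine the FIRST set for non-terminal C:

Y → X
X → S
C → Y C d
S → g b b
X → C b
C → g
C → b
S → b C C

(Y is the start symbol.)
To compute FIRST(C), examine every production with C on the left-hand side, reading each right-hand side left to right until a non-nullable symbol is reached.

FIRST sets of the other non-terminals involved (by the same procedure, iterated to a fixed point):
  FIRST(Y) = { 'b', 'g' }

From C → Y C d:
  - Y is a non-terminal: add FIRST(Y) \ {ε} = { 'b', 'g' }
    Y is not nullable, so stop
From C → g:
  - g is a terminal: add 'g' and stop
From C → b:
  - b is a terminal: add 'b' and stop

Collecting: FIRST(C) = { 'b', 'g' }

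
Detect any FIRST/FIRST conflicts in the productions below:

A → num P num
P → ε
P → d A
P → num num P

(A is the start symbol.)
No FIRST/FIRST conflicts.

A FIRST/FIRST conflict occurs when two productions N → α and N → β for the same non-terminal have FIRST(α) ∩ FIRST(β) ≠ ∅ (with ε ∈ FIRST of a nullable right-hand side, so two nullable alternatives also conflict).

Productions for P:
  P → ε: FIRST = { ε }
  P → d A: FIRST = { 'd' }
  P → num num P: FIRST = { 'num' }
A has only one production, so no FIRST/FIRST conflict is possible there.

All alternatives of each non-terminal have pairwise disjoint FIRST sets.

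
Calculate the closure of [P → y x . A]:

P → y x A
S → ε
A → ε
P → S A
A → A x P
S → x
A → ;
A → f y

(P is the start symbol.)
Start with: [P → y x . A]
  [P → y x . A] has the dot before A: add [A → .], [A → . A x P], [A → . ;], [A → . f y]
No further items can be added.

CLOSURE = { [A → . ;], [A → . A x P], [A → . f y], [A → .], [P → y x . A] }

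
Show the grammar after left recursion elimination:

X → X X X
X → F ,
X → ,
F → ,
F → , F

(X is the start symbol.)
X → F , X'
X → , X'
X' → X X X'
X' → ε
F → ,
F → , F

X is directly left-recursive. The standard transformation for
  A → A α₁ | ... | A α_m | β₁ | ... | β_n
is
  A  → β₁ A' | ... | β_n A'
  A' → α₁ A' | ... | α_m A' | ε

X → F , becomes X → F , X'
X → , becomes X → , X'
X → X X X becomes X' → X X X'
Add X' → ε

Productions for other non-terminals are unchanged:
  F → ,
  F → , F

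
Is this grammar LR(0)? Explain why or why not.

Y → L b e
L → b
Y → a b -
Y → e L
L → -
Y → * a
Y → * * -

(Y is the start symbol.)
Yes, the grammar is LR(0)

A grammar is LR(0) if no state in the canonical LR(0) collection has:
  - both a shift item (dot before a terminal) and a complete item (shift-reduce conflict), or
  - two or more complete items (reduce-reduce conflict; the accept item [Y' → Y .] counts as a complete item here).

Augment with Y' → Y and build the canonical LR(0) collection (I0 = CLOSURE({[Y' → . Y]}), then GOTO on every symbol after a dot until no new states appear). It has 16 states:
  I0: { [L → . -], [L → . b], [Y → . * * -], [Y → . * a], [Y → . L b e], [Y → . a b -], [Y → . e L], [Y' → . Y] }  — shift
  I1: { [Y → * . * -], [Y → * . a] }  — shift
  I2: { [L → - .] }  — reduce
  I3: { [Y → L . b e] }  — shift
  I4: { [Y' → Y .] }  — accept
  I5: { [Y → a . b -] }  — shift
  I6: { [L → b .] }  — reduce
  I7: { [L → . -], [L → . b], [Y → e . L] }  — shift
  I8: { [Y → e L .] }  — reduce
  I9: { [Y → a b . -] }  — shift
  I10: { [Y → a b - .] }  — reduce
  I11: { [Y → L b . e] }  — shift
  I12: { [Y → L b e .] }  — reduce
  I13: { [Y → * * . -] }  — shift
  I14: { [Y → * a .] }  — reduce
  I15: { [Y → * * - .] }  — reduce

Every state is either a pure shift/goto state or contains exactly one complete item and nothing to shift — no conflicts. The grammar is LR(0).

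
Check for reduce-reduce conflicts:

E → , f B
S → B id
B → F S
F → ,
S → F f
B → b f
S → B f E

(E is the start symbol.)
A reduce-reduce conflict occurs when an LR(0) state has two complete items [A → α .] and [B → β .] — both call for a reduction, and with no lookahead the parser cannot choose between them.

Augment with E' → E and build the canonical LR(0) collection (I0 = CLOSURE({[E' → . E]}), then GOTO on every symbol after a dot until no new states appear). It has 16 states:
  I0: { [E → . , f B], [E' → . E] }  — shift
  I1: { [E → , . f B] }  — shift
  I2: { [E' → E .] }  — accept
  I3: { [B → . F S], [B → . b f], [E → , f . B], [F → . ,] }  — shift
  I4: { [F → , .] }  — reduce
  I5: { [E → , f B .] }  — reduce
  I6: { [B → . F S], [B → . b f], [B → F . S], [F → . ,], [S → . B f E], [S → . B id], [S → . F f] }  — shift
  I7: { [B → b . f] }  — shift
  I8: { [B → b f .] }  — reduce
  I9: { [S → B . f E], [S → B . id] }  — shift
  I10: { [B → . F S], [B → . b f], [B → F . S], [F → . ,], [S → . B f E], [S → . B id], [S → . F f], [S → F . f] }  — shift
  I11: { [B → F S .] }  — reduce
  I12: { [S → F f .] }  — reduce
  I13: { [E → . , f B], [S → B f . E] }  — shift
  I14: { [S → B id .] }  — reduce
  I15: { [S → B f E .] }  — reduce

No state contains more than one complete item.

Answer: No reduce-reduce conflicts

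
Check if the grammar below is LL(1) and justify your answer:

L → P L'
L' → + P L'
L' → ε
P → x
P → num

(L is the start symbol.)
Relevant sets:
  FOLLOW(L') = { $ }

For L':
  PREDICT(L' → '+' P L') = { '+' }
  PREDICT(L' → ε) = { $ }
For P:
  PREDICT(P → x) = { 'x' }
  PREDICT(P → num) = { 'num' }
L has a single production, so nothing to check there.

All predict sets are disjoint. The grammar IS LL(1).

Answer: Yes, the grammar is LL(1).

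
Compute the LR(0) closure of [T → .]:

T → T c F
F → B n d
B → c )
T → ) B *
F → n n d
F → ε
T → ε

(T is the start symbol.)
To compute CLOSURE, for each item [A → α.Bβ] where B is a non-terminal, add [B → .γ] for all productions B → γ; repeat for the newly added items until nothing changes.

Start with: [T → .]
The dot is at the end, so nothing is added.

CLOSURE = { [T → .] }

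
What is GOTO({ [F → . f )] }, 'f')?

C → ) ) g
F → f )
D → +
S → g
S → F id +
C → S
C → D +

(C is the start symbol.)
{ [F → f . )] }

GOTO(I, 'f') = CLOSURE({ [A → αX.β] : [A → α.Xβ] ∈ I, X = 'f' })

Items with dot before 'f', with the dot advanced:
  [F → . f )] → [F → f . )]
Closure adds nothing (no advanced item has the dot before a non-terminal).

GOTO = { [F → f . )] }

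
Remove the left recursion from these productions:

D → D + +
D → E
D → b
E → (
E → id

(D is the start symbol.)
D → E D'
D → b D'
D' → + + D'
D' → ε
E → (
E → id

D is directly left-recursive. The standard transformation for
  A → A α₁ | ... | A α_m | β₁ | ... | β_n
is
  A  → β₁ A' | ... | β_n A'
  A' → α₁ A' | ... | α_m A' | ε

D → E becomes D → E D'
D → b becomes D → b D'
D → D + + becomes D' → + + D'
Add D' → ε

Productions for other non-terminals are unchanged:
  E → (
  E → id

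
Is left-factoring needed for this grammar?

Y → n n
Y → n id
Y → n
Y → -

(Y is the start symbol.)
Yes, Y has productions with common prefix 'n'

Left-factoring is needed when two productions for the same non-terminal
share a common prefix on the right-hand side.

Productions for Y:
  Y → n n
  Y → n id
  Y → n
  Y → -

Found common prefix 'n' in productions for Y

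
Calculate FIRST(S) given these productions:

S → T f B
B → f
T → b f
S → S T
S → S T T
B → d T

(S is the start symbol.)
To compute FIRST(S), examine every production with S on the left-hand side, reading each right-hand side left to right until a non-nullable symbol is reached.

FIRST sets of the other non-terminals involved (by the same procedure, iterated to a fixed point):
  FIRST(T) = { 'b' }

From S → T f B:
  - T is a non-terminal: add FIRST(T) \ {ε} = { 'b' }
    T is not nullable, so stop
From S → S T:
  - S is the symbol being defined: contributes nothing new
    S is not nullable, so stop
From S → S T T:
  - S is the symbol being defined: contributes nothing new
    S is not nullable, so stop

Collecting: FIRST(S) = { 'b' }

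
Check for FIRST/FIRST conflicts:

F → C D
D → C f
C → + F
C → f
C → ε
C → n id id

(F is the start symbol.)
No FIRST/FIRST conflicts.

A FIRST/FIRST conflict occurs when two productions N → α and N → β for the same non-terminal have FIRST(α) ∩ FIRST(β) ≠ ∅ (with ε ∈ FIRST of a nullable right-hand side, so two nullable alternatives also conflict).

Productions for C:
  C → + F: FIRST = { '+' }
  C → f: FIRST = { 'f' }
  C → ε: FIRST = { ε }
  C → n id id: FIRST = { 'n' }
F, D have only one production, so no FIRST/FIRST conflict is possible there.

All alternatives of each non-terminal have pairwise disjoint FIRST sets.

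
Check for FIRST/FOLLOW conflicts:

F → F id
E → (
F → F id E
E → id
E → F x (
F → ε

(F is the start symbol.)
A FIRST/FOLLOW conflict occurs when a non-terminal N has a nullable alternative N → β (β ⇒* ε) and another alternative N → α with FIRST(α) ∩ FOLLOW(N) ≠ ∅: on such a lookahead the parser cannot decide between expanding α and letting N vanish via β.

Nullable non-terminals: F.
FIRST sets used below: FIRST(F) = { 'id', ε }

F: nullable alternative(s) F → ε; FOLLOW(F) = { $, 'id', 'x' }
  F → F id: FIRST \ {ε} = { 'id' } — overlaps FOLLOW(F) on { 'id' }: CONFLICT
  F → F id E: FIRST \ {ε} = { 'id' } — overlaps FOLLOW(F) on { 'id' }: CONFLICT
  F → ε: FIRST \ {ε} = { } — this is the only nullable alternative, skip

E has no nullable alternative, so no FIRST/FOLLOW check is needed there.

So the grammar has 2 FIRST/FOLLOW conflicts (marked CONFLICT above).

Answer: Yes. F → F id with FOLLOW(F) on { 'id' }; F → F id E with FOLLOW(F) on { 'id' }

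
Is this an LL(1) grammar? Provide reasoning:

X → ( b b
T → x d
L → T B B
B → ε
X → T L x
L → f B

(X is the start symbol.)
Yes, the grammar is LL(1).

A grammar is LL(1) if for each non-terminal N with multiple productions, the predict sets of those productions are pairwise disjoint, where PREDICT(N → α) = (FIRST(α) \ {ε}) ∪ (FOLLOW(N) if α ⇒* ε).

Relevant sets:
  FIRST(T) = { 'x' }

For X:
  PREDICT(X → '(' b b) = { '(' }
  PREDICT(X → T L x) = { 'x' }
For L:
  PREDICT(L → T B B) = { 'x' }
  PREDICT(L → f B) = { 'f' }
T, B have a single production, so nothing to check there.

All predict sets are disjoint. The grammar IS LL(1).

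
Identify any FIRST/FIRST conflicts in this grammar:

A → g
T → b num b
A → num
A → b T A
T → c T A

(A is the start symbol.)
Productions for A:
  A → g: FIRST = { 'g' }
  A → num: FIRST = { 'num' }
  A → b T A: FIRST = { 'b' }
Productions for T:
  T → b num b: FIRST = { 'b' }
  T → c T A: FIRST = { 'c' }

All alternatives of each non-terminal have pairwise disjoint FIRST sets.

Answer: No FIRST/FIRST conflicts.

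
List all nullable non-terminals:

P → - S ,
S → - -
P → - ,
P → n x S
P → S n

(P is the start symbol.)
A non-terminal is nullable if it can derive ε (the empty string): either it has an ε-production, or it has a production whose right-hand side consists entirely of nullable non-terminals.

There are no ε-productions, so no non-terminal can derive ε.
No non-terminals are nullable.

Answer: None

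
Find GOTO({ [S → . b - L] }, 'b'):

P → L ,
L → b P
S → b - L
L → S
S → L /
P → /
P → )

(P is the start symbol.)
{ [S → b . - L] }

GOTO(I, 'b') = CLOSURE({ [A → αX.β] : [A → α.Xβ] ∈ I, X = 'b' })

Items with dot before 'b', with the dot advanced:
  [S → . b - L] → [S → b . - L]
Closure adds nothing (no advanced item has the dot before a non-terminal).

GOTO = { [S → b . - L] }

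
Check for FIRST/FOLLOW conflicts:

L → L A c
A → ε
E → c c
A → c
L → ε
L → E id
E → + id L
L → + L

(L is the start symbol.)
Yes. L → L A c with FOLLOW(L) on { 'c' }; L → E id with FOLLOW(L) on { 'c' }; A → c with FOLLOW(A) on { 'c' }

A FIRST/FOLLOW conflict occurs when a non-terminal N has a nullable alternative N → β (β ⇒* ε) and another alternative N → α with FIRST(α) ∩ FOLLOW(N) ≠ ∅: on such a lookahead the parser cannot decide between expanding α and letting N vanish via β.

Nullable non-terminals: A, L.
FIRST sets used below: FIRST(L) = { '+', 'c', ε }, FIRST(A) = { 'c', ε }, FIRST(E) = { '+', 'c' }

A: nullable alternative(s) A → ε; FOLLOW(A) = { 'c' }
  A → ε: FIRST \ {ε} = { } — this is the only nullable alternative, skip
  A → c: FIRST \ {ε} = { 'c' } — overlaps FOLLOW(A) on { 'c' }: CONFLICT

L: nullable alternative(s) L → ε; FOLLOW(L) = { $, 'c', 'id' }
  L → L A c: FIRST \ {ε} = { '+', 'c' } — overlaps FOLLOW(L) on { 'c' }: CONFLICT
  L → ε: FIRST \ {ε} = { } — this is the only nullable alternative, skip
  L → E id: FIRST \ {ε} = { '+', 'c' } — overlaps FOLLOW(L) on { 'c' }: CONFLICT
  L → + L: FIRST \ {ε} = { '+' } — disjoint from FOLLOW(L)

E has no nullable alternative, so no FIRST/FOLLOW check is needed there.

So the grammar has 3 FIRST/FOLLOW conflicts (marked CONFLICT above).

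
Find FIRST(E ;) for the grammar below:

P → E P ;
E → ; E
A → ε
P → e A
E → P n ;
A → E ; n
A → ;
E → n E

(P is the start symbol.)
{ ';', 'e', 'n' }

FIRST sets of the non-terminals involved (from the grammar, by fixed-point iteration):
  FIRST(E) = { ';', 'e', 'n' }

To compute FIRST(E ;), process the symbols left to right:
Symbol E is a non-terminal. Add FIRST(E) \ {ε} = { ';', 'e', 'n' }
E is not nullable (ε ∉ FIRST(E)), so stop here.
FIRST(E ;) = { ';', 'e', 'n' }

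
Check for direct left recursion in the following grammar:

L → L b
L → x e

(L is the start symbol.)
Yes, L is left-recursive

L → L b: LEFT RECURSIVE (starts with L)
L → x e: starts with x

The grammar has direct left recursion on: L.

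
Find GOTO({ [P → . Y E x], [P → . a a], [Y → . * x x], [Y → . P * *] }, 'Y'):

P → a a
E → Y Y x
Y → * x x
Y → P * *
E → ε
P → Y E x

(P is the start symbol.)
{ [E → . Y Y x], [E → .], [P → . Y E x], [P → . a a], [P → Y . E x], [Y → . * x x], [Y → . P * *] }

GOTO(I, 'Y') = CLOSURE({ [A → αX.β] : [A → α.Xβ] ∈ I, X = 'Y' })

Items with dot before 'Y', with the dot advanced:
  [P → . Y E x] → [P → Y . E x]
Closure of the advanced items:
  [P → Y . E x] has the dot before E: add [E → . Y Y x], [E → .]
  [E → . Y Y x] has the dot before Y: add [Y → . * x x], [Y → . P * *]
  [Y → . P * *] has the dot before P: add [P → . a a], [P → . Y E x]

GOTO = { [E → . Y Y x], [E → .], [P → . Y E x], [P → . a a], [P → Y . E x], [Y → . * x x], [Y → . P * *] }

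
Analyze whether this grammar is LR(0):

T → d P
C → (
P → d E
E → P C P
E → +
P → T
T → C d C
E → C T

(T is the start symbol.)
A grammar is LR(0) if no state in the canonical LR(0) collection has:
  - both a shift item (dot before a terminal) and a complete item (shift-reduce conflict), or
  - two or more complete items (reduce-reduce conflict; the accept item [T' → T .] counts as a complete item here).

Augment with T' → T and build the canonical LR(0) collection (I0 = CLOSURE({[T' → . T]}), then GOTO on every symbol after a dot until no new states appear). It has 19 states:
  I0: { [C → . (], [T → . C d C], [T → . d P], [T' → . T] }  — shift
  I1: { [C → ( .] }  — reduce
  I2: { [T → C . d C] }  — shift
  I3: { [T' → T .] }  — accept
  I4: { [C → . (], [P → . T], [P → . d E], [T → . C d C], [T → . d P], [T → d . P] }  — shift
  I5: { [T → d P .] }  — reduce
  I6: { [P → T .] }  — reduce
  I7: { [C → . (], [E → . +], [E → . C T], [E → . P C P], [P → . T], [P → . d E], [P → d . E], [T → . C d C], [T → . d P], [T → d . P] }  — shift
  I8: { [E → + .] }  — reduce
  I9: { [C → . (], [E → C . T], [T → . C d C], [T → . d P], [T → C . d C] }  — shift
  I10: { [P → d E .] }  — reduce
  I11: { [C → . (], [E → P . C P], [T → d P .] }  — shift, reduce
  I12: { [C → . (], [E → P C . P], [P → . T], [P → . d E], [T → . C d C], [T → . d P] }  — shift
  I13: { [E → P C P .] }  — reduce
  I14: { [E → C T .] }  — reduce
  I15: { [C → . (], [P → . T], [P → . d E], [T → . C d C], [T → . d P], [T → C d . C], [T → d . P] }  — shift
  I16: { [T → C . d C], [T → C d C .] }  — shift, reduce
  I17: { [C → . (], [T → C d . C] }  — shift
  I18: { [T → C d C .] }  — reduce

Conflict in state I11:
  Shift-reduce conflict between [T → d P .] and [C → . (]
So the grammar is NOT LR(0).

Answer: No. Shift-reduce conflict between [T → d P .] and [C → . (]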